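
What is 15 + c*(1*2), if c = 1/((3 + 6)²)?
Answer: 1217/81 ≈ 15.025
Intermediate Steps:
c = 1/81 (c = 1/(9²) = 1/81 ≈ 0.012346)
15 + c*(1*2) = 15 + (1*2)/81 = 15 + (1/81)*2 = 15 + 2/81 = 1217/81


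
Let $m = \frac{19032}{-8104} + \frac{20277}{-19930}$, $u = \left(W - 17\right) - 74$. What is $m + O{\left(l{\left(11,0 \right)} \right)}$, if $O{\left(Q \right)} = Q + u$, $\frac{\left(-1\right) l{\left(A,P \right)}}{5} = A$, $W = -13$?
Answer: $- \frac{3278019381}{20189090} \approx -162.37$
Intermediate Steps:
$l{\left(A,P \right)} = - 5 A$
$u = -104$ ($u = \left(-13 - 17\right) - 74 = -30 - 74 = -104$)
$O{\left(Q \right)} = -104 + Q$ ($O{\left(Q \right)} = Q - 104 = -104 + Q$)
$m = - \frac{67954071}{20189090}$ ($m = 19032 \left(- \frac{1}{8104}\right) + 20277 \left(- \frac{1}{19930}\right) = - \frac{2379}{1013} - \frac{20277}{19930} = - \frac{67954071}{20189090} \approx -3.3659$)
$m + O{\left(l{\left(11,0 \right)} \right)} = - \frac{67954071}{20189090} - 159 = - \frac{3278019381}{20189090}$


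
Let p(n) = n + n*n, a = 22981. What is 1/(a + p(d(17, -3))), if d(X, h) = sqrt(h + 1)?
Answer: -I/(sqrt(2) - 22979*I) ≈ 4.3518e-5 - 2.6783e-9*I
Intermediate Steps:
d(X, h) = sqrt(1 + h)
p(n) = n + n**2
1/(a + p(d(17, -3))) = 1/(22981 + sqrt(1 - 3)*(1 + sqrt(1 - 3))) = 1/(22981 + sqrt(-2)*(1 + sqrt(-2))) = 1/(22981 + (I*sqrt(2))*(1 + I*sqrt(2))) = 1/(22981 + I*sqrt(2)*(1 + I*sqrt(2)))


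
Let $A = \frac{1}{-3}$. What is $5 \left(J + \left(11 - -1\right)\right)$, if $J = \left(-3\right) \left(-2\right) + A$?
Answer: $\frac{265}{3} \approx 88.333$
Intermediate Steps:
$A = - \frac{1}{3} \approx -0.33333$
$J = \frac{17}{3}$ ($J = \left(-3\right) \left(-2\right) - \frac{1}{3} = 6 - \frac{1}{3} = \frac{17}{3} \approx 5.6667$)
$5 \left(J + \left(11 - -1\right)\right) = 5 \left(\frac{17}{3} + \left(11 - -1\right)\right) = 5 \left(\frac{17}{3} + \left(11 + 1\right)\right) = 5 \left(\frac{17}{3} + 12\right) = 5 \cdot \frac{53}{3} = \frac{265}{3}$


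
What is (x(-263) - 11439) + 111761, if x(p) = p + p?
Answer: 99796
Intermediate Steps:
x(p) = 2*p
(x(-263) - 11439) + 111761 = (2*(-263) - 11439) + 111761 = (-526 - 11439) + 111761 = -11965 + 111761 = 99796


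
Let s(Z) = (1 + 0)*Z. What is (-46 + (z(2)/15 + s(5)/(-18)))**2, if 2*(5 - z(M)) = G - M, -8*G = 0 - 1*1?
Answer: 43652449/20736 ≈ 2105.2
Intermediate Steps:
G = 1/8 (G = -(0 - 1*1)/8 = -(0 - 1)/8 = -1/8*(-1) = 1/8 ≈ 0.12500)
s(Z) = Z (s(Z) = 1*Z = Z)
z(M) = 79/16 + M/2 (z(M) = 5 - (1/8 - M)/2 = 5 + (-1/16 + M/2) = 79/16 + M/2)
(-46 + (z(2)/15 + s(5)/(-18)))**2 = (-46 + ((79/16 + (1/2)*2)/15 + 5/(-18)))**2 = (-46 + ((79/16 + 1)*(1/15) + 5*(-1/18)))**2 = (-46 + ((95/16)*(1/15) - 5/18))**2 = (-46 + (19/48 - 5/18))**2 = (-46 + 17/144)**2 = (-6607/144)**2 = 43652449/20736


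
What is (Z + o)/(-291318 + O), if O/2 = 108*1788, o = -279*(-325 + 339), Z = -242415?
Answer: -82107/31630 ≈ -2.5959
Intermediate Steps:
o = -3906 (o = -279*14 = -3906)
O = 386208 (O = 2*(108*1788) = 2*193104 = 386208)
(Z + o)/(-291318 + O) = (-242415 - 3906)/(-291318 + 386208) = -246321/94890 = -246321*1/94890 = -82107/31630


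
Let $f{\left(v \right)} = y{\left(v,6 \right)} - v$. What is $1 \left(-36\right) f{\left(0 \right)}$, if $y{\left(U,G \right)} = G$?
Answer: $-216$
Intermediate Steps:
$f{\left(v \right)} = 6 - v$
$1 \left(-36\right) f{\left(0 \right)} = 1 \left(-36\right) \left(6 - 0\right) = - 36 \left(6 + 0\right) = \left(-36\right) 6 = -216$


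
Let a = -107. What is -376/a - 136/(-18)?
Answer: 10660/963 ≈ 11.070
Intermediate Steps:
-376/a - 136/(-18) = -376/(-107) - 136/(-18) = -376*(-1/107) - 136*(-1/18) = 376/107 + 68/9 = 10660/963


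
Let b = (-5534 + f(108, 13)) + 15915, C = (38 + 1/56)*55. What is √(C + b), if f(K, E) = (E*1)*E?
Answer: 3*√1101170/28 ≈ 112.43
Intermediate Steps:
C = 117095/56 (C = (38 + 1/56)*55 = (2129/56)*55 = 117095/56 ≈ 2091.0)
f(K, E) = E² (f(K, E) = E*E = E²)
b = 10550 (b = (-5534 + 13²) + 15915 = (-5534 + 169) + 15915 = -5365 + 15915 = 10550)
√(C + b) = √(117095/56 + 10550) = √(707895/56) = 3*√1101170/28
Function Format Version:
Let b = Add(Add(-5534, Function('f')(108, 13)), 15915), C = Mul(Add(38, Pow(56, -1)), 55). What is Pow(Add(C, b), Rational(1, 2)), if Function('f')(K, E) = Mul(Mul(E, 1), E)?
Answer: Mul(Rational(3, 28), Pow(1101170, Rational(1, 2))) ≈ 112.43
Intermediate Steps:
C = Rational(117095, 56) (C = Mul(Add(38, Rational(1, 56)), 55) = Mul(Rational(2129, 56), 55) = Rational(117095, 56) ≈ 2091.0)
Function('f')(K, E) = Pow(E, 2) (Function('f')(K, E) = Mul(E, E) = Pow(E, 2))
b = 10550 (b = Add(Add(-5534, Pow(13, 2)), 15915) = Add(Add(-5534, 169), 15915) = Add(-5365, 15915) = 10550)
Pow(Add(C, b), Rational(1, 2)) = Pow(Add(Rational(117095, 56), 10550), Rational(1, 2)) = Pow(Rational(707895, 56), Rational(1, 2)) = Mul(Rational(3, 28), Pow(1101170, Rational(1, 2)))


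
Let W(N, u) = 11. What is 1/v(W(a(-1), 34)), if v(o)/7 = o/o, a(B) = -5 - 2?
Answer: 1/7 ≈ 0.14286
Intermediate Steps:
a(B) = -7
v(o) = 7 (v(o) = 7*(o/o) = 7*1 = 7)
1/v(W(a(-1), 34)) = 1/7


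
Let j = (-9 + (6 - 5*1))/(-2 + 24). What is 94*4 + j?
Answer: 4132/11 ≈ 375.64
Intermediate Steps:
j = -4/11 (j = (-9 + (6 - 5))/22 = (-9 + 1)*(1/22) = -8*1/22 = -4/11 ≈ -0.36364)
94*4 + j = 94*4 - 4/11 = 376 - 4/11 = 4132/11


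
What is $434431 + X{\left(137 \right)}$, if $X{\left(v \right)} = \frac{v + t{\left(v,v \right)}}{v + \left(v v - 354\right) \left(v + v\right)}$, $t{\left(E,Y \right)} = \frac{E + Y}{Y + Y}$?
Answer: $\frac{730690786065}{1681949} \approx 4.3443 \cdot 10^{5}$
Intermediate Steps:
$t{\left(E,Y \right)} = \frac{E + Y}{2 Y}$
$X{\left(v \right)} = \frac{1 + v}{v + 2 v \left(-354 + v^{2}\right)}$ ($X{\left(v \right)} = \frac{v + \frac{v + v}{2 v}}{v + \left(v v - 354\right) \left(v + v\right)} = \frac{v + \frac{2 v}{2 v}}{v + \left(v^{2} - 354\right) 2 v} = \frac{v + 1}{v + \left(-354 + v^{2}\right) 2 v} = \frac{1 + v}{v + 2 v \left(-354 + v^{2}\right)}$)
$434431 + X{\left(137 \right)} = 434431 + \frac{1 + 137}{137 \left(-707 + 2 \cdot 137^{2}\right)} = 434431 + \frac{1}{137} \frac{1}{-707 + 2 \cdot 18769} \cdot 138 = 434431 + \frac{1}{137} \frac{1}{-707 + 37538} \cdot 138 = 434431 + \frac{1}{137} \cdot \frac{1}{36831} \cdot 138 = 434431 + \frac{46}{1681949} = \frac{730690786065}{1681949}$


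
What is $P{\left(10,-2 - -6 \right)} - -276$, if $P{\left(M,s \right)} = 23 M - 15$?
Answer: $491$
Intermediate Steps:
$P{\left(M,s \right)} = -15 + 23 M$
$P{\left(10,-2 - -6 \right)} - -276 = \left(-15 + 23 \cdot 10\right) - -276 = \left(-15 + 230\right) + 276 = 215 + 276 = 491$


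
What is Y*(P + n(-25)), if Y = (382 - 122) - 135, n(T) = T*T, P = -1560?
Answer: -116875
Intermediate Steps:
n(T) = T²
Y = 125 (Y = 260 - 135 = 125)
Y*(P + n(-25)) = 125*(-1560 + (-25)²) = 125*(-1560 + 625) = 125*(-935) = -116875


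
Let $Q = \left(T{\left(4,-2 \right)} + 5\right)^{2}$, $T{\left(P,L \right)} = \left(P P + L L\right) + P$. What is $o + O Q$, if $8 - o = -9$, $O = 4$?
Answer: $3381$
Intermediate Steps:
$T{\left(P,L \right)} = P + L^{2} + P^{2}$ ($T{\left(P,L \right)} = \left(P^{2} + L^{2}\right) + P = \left(L^{2} + P^{2}\right) + P = P + L^{2} + P^{2}$)
$Q = 841$ ($Q = \left(\left(4 + \left(-2\right)^{2} + 4^{2}\right) + 5\right)^{2} = \left(\left(4 + 4 + 16\right) + 5\right)^{2} = \left(24 + 5\right)^{2} = 29^{2} = 841$)
$o = 17$ ($o = 8 - -9 = 8 + 9 = 17$)
$o + O Q = 17 + 4 \cdot 841 = 17 + 3364 = 3381$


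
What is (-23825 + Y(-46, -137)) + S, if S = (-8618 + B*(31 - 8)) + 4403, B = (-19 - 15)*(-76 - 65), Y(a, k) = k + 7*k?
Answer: 81126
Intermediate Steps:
Y(a, k) = 8*k
B = 4794 (B = -34*(-141) = 4794)
S = 106047 (S = (-8618 + 4794*(31 - 8)) + 4403 = (-8618 + 4794*23) + 4403 = (-8618 + 110262) + 4403 = 101644 + 4403 = 106047)
(-23825 + Y(-46, -137)) + S = (-23825 + 8*(-137)) + 106047 = (-23825 - 1096) + 106047 = -24921 + 106047 = 81126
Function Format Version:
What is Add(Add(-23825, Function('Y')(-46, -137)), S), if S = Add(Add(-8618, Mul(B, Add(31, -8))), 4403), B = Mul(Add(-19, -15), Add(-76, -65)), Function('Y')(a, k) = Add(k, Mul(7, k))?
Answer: 81126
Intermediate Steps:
Function('Y')(a, k) = Mul(8, k)
B = 4794 (B = Mul(-34, -141) = 4794)
S = 106047 (S = Add(Add(-8618, Mul(4794, Add(31, -8))), 4403) = Add(Add(-8618, Mul(4794, 23)), 4403) = Add(Add(-8618, 110262), 4403) = Add(101644, 4403) = 106047)
Add(Add(-23825, Function('Y')(-46, -137)), S) = Add(Add(-23825, Mul(8, -137)), 106047) = Add(Add(-23825, -1096), 106047) = Add(-24921, 106047) = 81126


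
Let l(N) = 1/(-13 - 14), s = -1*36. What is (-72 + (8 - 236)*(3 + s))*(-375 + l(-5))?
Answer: -2794776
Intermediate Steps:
s = -36
l(N) = -1/27 (l(N) = 1/(-27) = -1/27)
(-72 + (8 - 236)*(3 + s))*(-375 + l(-5)) = (-72 + (8 - 236)*(3 - 36))*(-375 - 1/27) = (-72 - 228*(-33))*(-10126/27) = (-72 + 7524)*(-10126/27) = 7452*(-10126/27) = -2794776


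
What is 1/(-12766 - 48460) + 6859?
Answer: 419949133/61226 ≈ 6859.0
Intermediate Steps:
1/(-12766 - 48460) + 6859 = 1/(-61226) + 6859 = -1/61226 + 6859 = 419949133/61226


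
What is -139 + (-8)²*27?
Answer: 1589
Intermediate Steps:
-139 + (-8)²*27 = -139 + 64*27 = -139 + 1728 = 1589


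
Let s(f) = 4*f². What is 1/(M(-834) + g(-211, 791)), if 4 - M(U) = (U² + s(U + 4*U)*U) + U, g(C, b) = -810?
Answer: 1/58008674872 ≈ 1.7239e-11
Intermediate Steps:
M(U) = 4 - U - U² - 100*U³ (M(U) = 4 - ((U² + (4*(U + 4*U)²)*U) + U) = 4 - ((U² + (4*(5*U)²)*U) + U) = 4 - ((U² + (4*(25*U²))*U) + U) = 4 - ((U² + (100*U²)*U) + U) = 4 - ((U² + 100*U³) + U) = 4 - (U + U² + 100*U³) = 4 + (-U - U² - 100*U³) = 4 - U - U² - 100*U³)
1/(M(-834) + g(-211, 791)) = 1/((4 - 1*(-834) - 1*(-834)² - 100*(-834)³) - 810) = 1/((4 + 834 - 1*695556 - 100*(-580093704)) - 810) = 1/((4 + 834 - 695556 + 58009370400) - 810) = 1/(58008675682 - 810) = 1/58008674872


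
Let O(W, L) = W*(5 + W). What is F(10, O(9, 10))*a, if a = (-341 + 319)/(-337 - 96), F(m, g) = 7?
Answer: 154/433 ≈ 0.35566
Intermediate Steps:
a = 22/433 (a = -22/(-433) = -22*(-1/433) = 22/433 ≈ 0.050808)
F(10, O(9, 10))*a = 7*(22/433) = 154/433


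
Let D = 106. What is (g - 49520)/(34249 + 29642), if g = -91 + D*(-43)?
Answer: -54169/63891 ≈ -0.84783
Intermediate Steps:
g = -4649 (g = -91 + 106*(-43) = -91 - 4558 = -4649)
(g - 49520)/(34249 + 29642) = (-4649 - 49520)/(34249 + 29642) = -54169/63891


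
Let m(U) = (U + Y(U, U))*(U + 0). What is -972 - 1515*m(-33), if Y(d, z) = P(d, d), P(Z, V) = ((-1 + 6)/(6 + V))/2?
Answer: -9932617/6 ≈ -1.6554e+6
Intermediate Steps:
P(Z, V) = 5/(2*(6 + V)) (P(Z, V) = (5/(6 + V))*(½) = 5/(2*(6 + V)))
Y(d, z) = 5/(2*(6 + d))
m(U) = U*(U + 5/(2*(6 + U))) (m(U) = (U + 5/(2*(6 + U)))*(U + 0) = (U + 5/(2*(6 + U)))*U = U*(U + 5/(2*(6 + U))))
-972 - 1515*m(-33) = -972 - 1515*(-33)*(5 + 2*(-33)*(6 - 33))/(2*(6 - 33)) = -972 - 1515*(-33)*(5 + 2*(-33)*(-27))/(2*(-27)) = -972 - 1515*(-33)*(-1)*(5 + 1782)/(2*27) = -972 - 1515*(-33)*(-1)*1787/(2*27) = -972 - 1515*19657/18 = -972 - 9926785/6 = -9932617/6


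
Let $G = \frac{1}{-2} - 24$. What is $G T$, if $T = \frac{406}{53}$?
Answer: $- \frac{9947}{53} \approx -187.68$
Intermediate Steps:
$T = \frac{406}{53}$ ($T = 406 \cdot \frac{1}{53} = \frac{406}{53} \approx 7.6604$)
$G = - \frac{49}{2}$ ($G = - \frac{1}{2} - 24 = - \frac{49}{2} \approx -24.5$)
$G T = \left(- \frac{49}{2}\right) \frac{406}{53} = - \frac{9947}{53}$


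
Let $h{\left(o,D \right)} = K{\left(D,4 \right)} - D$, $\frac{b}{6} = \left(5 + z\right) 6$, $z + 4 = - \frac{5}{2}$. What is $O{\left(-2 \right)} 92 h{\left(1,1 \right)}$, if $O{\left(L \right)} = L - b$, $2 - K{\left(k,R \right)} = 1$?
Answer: $0$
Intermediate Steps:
$z = - \frac{13}{2}$ ($z = -4 - \frac{5}{2} = - \frac{13}{2} \approx -6.5$)
$K{\left(k,R \right)} = 1$ ($K{\left(k,R \right)} = 2 - 1 = 1$)
$b = -54$ ($b = 6 \left(5 - \frac{13}{2}\right) 6 = 6 \left(\left(- \frac{3}{2}\right) 6\right) = 6 \left(-9\right) = -54$)
$h{\left(o,D \right)} = 1 - D$
$O{\left(L \right)} = 54 + L$ ($O{\left(L \right)} = L - -54 = L + 54 = 54 + L$)
$O{\left(-2 \right)} 92 h{\left(1,1 \right)} = \left(54 - 2\right) 92 \left(1 - 1\right) = 52 \cdot 92 \left(1 - 1\right) = 4784 \cdot 0 = 0$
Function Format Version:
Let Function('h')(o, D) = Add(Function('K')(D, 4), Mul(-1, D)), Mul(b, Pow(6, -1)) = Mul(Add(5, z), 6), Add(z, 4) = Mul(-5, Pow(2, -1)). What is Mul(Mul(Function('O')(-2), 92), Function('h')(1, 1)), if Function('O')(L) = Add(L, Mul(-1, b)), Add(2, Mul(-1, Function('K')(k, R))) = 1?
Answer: 0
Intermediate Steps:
z = Rational(-13, 2) (z = Add(-4, Mul(-5, Pow(2, -1))) = Add(-4, Mul(-5, Rational(1, 2))) = Add(-4, Rational(-5, 2)) = Rational(-13, 2) ≈ -6.5000)
Function('K')(k, R) = 1 (Function('K')(k, R) = Add(2, Mul(-1, 1)) = Add(2, -1) = 1)
b = -54 (b = Mul(6, Mul(Add(5, Rational(-13, 2)), 6)) = Mul(6, Mul(Rational(-3, 2), 6)) = Mul(6, -9) = -54)
Function('h')(o, D) = Add(1, Mul(-1, D))
Function('O')(L) = Add(54, L) (Function('O')(L) = Add(L, Mul(-1, -54)) = Add(L, 54) = Add(54, L))
Mul(Mul(Function('O')(-2), 92), Function('h')(1, 1)) = Mul(Mul(Add(54, -2), 92), Add(1, Mul(-1, 1))) = Mul(Mul(52, 92), Add(1, -1)) = Mul(4784, 0) = 0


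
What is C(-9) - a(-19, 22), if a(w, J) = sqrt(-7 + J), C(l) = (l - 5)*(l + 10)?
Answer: -14 - sqrt(15) ≈ -17.873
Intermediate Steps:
C(l) = (-5 + l)*(10 + l)
C(-9) - a(-19, 22) = (-50 + (-9)**2 + 5*(-9)) - sqrt(-7 + 22) = (-50 + 81 - 45) - sqrt(15) = -14 - sqrt(15)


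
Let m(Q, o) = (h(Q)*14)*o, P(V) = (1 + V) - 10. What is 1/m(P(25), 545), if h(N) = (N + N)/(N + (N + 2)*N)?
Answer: 19/15260 ≈ 0.0012451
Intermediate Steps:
P(V) = -9 + V
h(N) = 2*N/(N + N*(2 + N)) (h(N) = (2*N)/(N + (2 + N)*N) = (2*N)/(N + N*(2 + N)) = 2*N/(N + N*(2 + N)))
m(Q, o) = 28*o/(3 + Q) (m(Q, o) = ((2/(3 + Q))*14)*o = (28/(3 + Q))*o = 28*o/(3 + Q))
1/m(P(25), 545) = 1/(28*545/(3 + (-9 + 25))) = 1/(28*545/(3 + 16)) = 1/(28*545/19) = 1/(28*545*(1/19)) = 1/(15260/19) = 19/15260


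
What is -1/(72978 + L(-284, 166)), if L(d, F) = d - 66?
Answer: -1/72628 ≈ -1.3769e-5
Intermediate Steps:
L(d, F) = -66 + d
-1/(72978 + L(-284, 166)) = -1/(72978 + (-66 - 284)) = -1/(72978 - 350) = -1/72628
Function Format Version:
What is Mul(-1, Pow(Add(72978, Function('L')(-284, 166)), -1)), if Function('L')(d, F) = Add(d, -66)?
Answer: Rational(-1, 72628) ≈ -1.3769e-5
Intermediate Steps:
Function('L')(d, F) = Add(-66, d)
Mul(-1, Pow(Add(72978, Function('L')(-284, 166)), -1)) = Mul(-1, Pow(Add(72978, Add(-66, -284)), -1)) = Mul(-1, Pow(Add(72978, -350), -1)) = Mul(-1, Pow(72628, -1)) = Mul(-1, Rational(1, 72628)) = Rational(-1, 72628)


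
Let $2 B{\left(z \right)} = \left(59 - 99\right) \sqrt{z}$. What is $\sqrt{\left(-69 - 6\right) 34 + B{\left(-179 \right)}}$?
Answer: $\sqrt{-2550 - 20 i \sqrt{179}} \approx 2.6458 - 50.567 i$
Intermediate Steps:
$B{\left(z \right)} = - 20 \sqrt{z}$ ($B{\left(z \right)} = \frac{\left(59 - 99\right) \sqrt{z}}{2} = \frac{\left(-40\right) \sqrt{z}}{2} = - 20 \sqrt{z}$)
$\sqrt{\left(-69 - 6\right) 34 + B{\left(-179 \right)}} = \sqrt{\left(-69 - 6\right) 34 - 20 \sqrt{-179}} = \sqrt{\left(-75\right) 34 - 20 i \sqrt{179}} = \sqrt{-2550 - 20 i \sqrt{179}}$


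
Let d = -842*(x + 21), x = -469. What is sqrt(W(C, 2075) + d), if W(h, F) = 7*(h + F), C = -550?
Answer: 3*sqrt(43099) ≈ 622.81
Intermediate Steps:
d = 377216 (d = -842*(-469 + 21) = -842*(-448) = 377216)
W(h, F) = 7*F + 7*h (W(h, F) = 7*(F + h) = 7*F + 7*h)
sqrt(W(C, 2075) + d) = sqrt((7*2075 + 7*(-550)) + 377216) = sqrt((14525 - 3850) + 377216) = sqrt(10675 + 377216) = sqrt(387891) = 3*sqrt(43099)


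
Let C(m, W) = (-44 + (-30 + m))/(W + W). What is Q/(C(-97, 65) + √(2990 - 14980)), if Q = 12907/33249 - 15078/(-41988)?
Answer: -644217704715/7859045995059497 - 1469268449350*I*√11990/23577137985178491 ≈ -8.1972e-5 - 0.0068237*I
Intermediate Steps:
C(m, W) = (-74 + m)/(2*W) (C(m, W) = (-74 + m)/((2*W)) = (-74 + m)*(1/(2*W)) = (-74 + m)/(2*W))
Q = 173877923/232676502 (Q = 12907*(1/33249) - 15078*(-1/41988) = 12907/33249 + 2513/6998 = 173877923/232676502 ≈ 0.74729)
Q/(C(-97, 65) + √(2990 - 14980)) = 173877923/(232676502*((½)*(-74 - 97)/65 + √(2990 - 14980))) = 173877923/(232676502*((½)*(1/65)*(-171) + √(-11990))) = 173877923/(232676502*(-171/130 + I*√11990))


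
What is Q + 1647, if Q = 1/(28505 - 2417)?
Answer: 42966937/26088 ≈ 1647.0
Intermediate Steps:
Q = 1/26088 ≈ 3.8332e-5
Q + 1647 = 1/26088 + 1647 = 42966937/26088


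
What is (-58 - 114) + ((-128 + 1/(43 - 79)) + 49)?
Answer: -9037/36 ≈ -251.03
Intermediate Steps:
(-58 - 114) + ((-128 + 1/(43 - 79)) + 49) = -172 + ((-128 + 1/(-36)) + 49) = -172 + ((-128 - 1/36) + 49) = -172 + (-4609/36 + 49) = -172 - 2845/36 = -9037/36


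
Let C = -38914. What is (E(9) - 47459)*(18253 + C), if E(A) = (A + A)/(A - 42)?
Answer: 10786178355/11 ≈ 9.8056e+8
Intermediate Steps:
E(A) = 2*A/(-42 + A) (E(A) = (2*A)/(-42 + A) = 2*A/(-42 + A))
(E(9) - 47459)*(18253 + C) = (2*9/(-42 + 9) - 47459)*(18253 - 38914) = (2*9/(-33) - 47459)*(-20661) = (2*9*(-1/33) - 47459)*(-20661) = (-6/11 - 47459)*(-20661) = -522055/11*(-20661) = 10786178355/11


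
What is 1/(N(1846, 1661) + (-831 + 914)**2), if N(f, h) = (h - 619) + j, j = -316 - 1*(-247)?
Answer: 1/7862 ≈ 0.00012719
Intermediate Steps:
j = -69 (j = -316 + 247 = -69)
N(f, h) = -688 + h (N(f, h) = (h - 619) - 69 = (-619 + h) - 69 = -688 + h)
1/(N(1846, 1661) + (-831 + 914)**2) = 1/((-688 + 1661) + (-831 + 914)**2) = 1/(973 + 83**2) = 1/(973 + 6889) = 1/7862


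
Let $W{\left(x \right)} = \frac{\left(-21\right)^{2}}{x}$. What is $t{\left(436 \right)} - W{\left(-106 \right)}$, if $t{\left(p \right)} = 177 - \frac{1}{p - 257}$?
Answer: $\frac{3437231}{18974} \approx 181.15$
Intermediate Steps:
$W{\left(x \right)} = \frac{441}{x}$
$t{\left(p \right)} = 177 - \frac{1}{-257 + p}$
$t{\left(436 \right)} - W{\left(-106 \right)} = \frac{-45490 + 177 \cdot 436}{-257 + 436} - \frac{441}{-106} = \frac{-45490 + 77172}{179} - 441 \left(- \frac{1}{106}\right) = \frac{1}{179} \cdot 31682 - - \frac{441}{106} = \frac{31682}{179} + \frac{441}{106} = \frac{3437231}{18974}$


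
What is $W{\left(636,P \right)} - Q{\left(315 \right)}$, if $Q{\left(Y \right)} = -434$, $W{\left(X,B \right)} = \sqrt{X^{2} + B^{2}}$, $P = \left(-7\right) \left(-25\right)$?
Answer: $434 + \sqrt{435121} \approx 1093.6$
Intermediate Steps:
$P = 175$
$W{\left(X,B \right)} = \sqrt{B^{2} + X^{2}}$
$W{\left(636,P \right)} - Q{\left(315 \right)} = \sqrt{175^{2} + 636^{2}} - -434 = \sqrt{30625 + 404496} + 434 = \sqrt{435121} + 434 = 434 + \sqrt{435121}$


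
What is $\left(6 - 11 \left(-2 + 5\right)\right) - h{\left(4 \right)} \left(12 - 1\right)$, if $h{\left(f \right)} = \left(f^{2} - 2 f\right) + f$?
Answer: $-159$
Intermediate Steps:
$h{\left(f \right)} = f^{2} - f$
$\left(6 - 11 \left(-2 + 5\right)\right) - h{\left(4 \right)} \left(12 - 1\right) = \left(6 - 11 \left(-2 + 5\right)\right) - 4 \left(-1 + 4\right) \left(12 - 1\right) = \left(6 - 33\right) - 4 \cdot 3 \cdot 11 = \left(6 - 33\right) - 12 \cdot 11 = -27 - 132 = -159$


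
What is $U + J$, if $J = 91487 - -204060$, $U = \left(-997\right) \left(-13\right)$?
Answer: $308508$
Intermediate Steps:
$U = 12961$
$J = 295547$ ($J = 91487 + 204060 = 295547$)
$U + J = 12961 + 295547 = 308508$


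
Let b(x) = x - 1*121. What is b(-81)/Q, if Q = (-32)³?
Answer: 101/16384 ≈ 0.0061646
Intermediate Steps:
Q = -32768
b(x) = -121 + x (b(x) = x - 121 = -121 + x)
b(-81)/Q = (-121 - 81)/(-32768) = -202*(-1/32768) = 101/16384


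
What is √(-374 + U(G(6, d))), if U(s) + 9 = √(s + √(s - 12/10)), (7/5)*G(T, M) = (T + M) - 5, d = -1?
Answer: √(-9575 + 5*5^(¾)*6^(¼)*√I)/5 ≈ 0.018927 + 19.551*I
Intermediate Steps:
G(T, M) = -25/7 + 5*M/7 + 5*T/7 (G(T, M) = 5*((T + M) - 5)/7 = 5*((M + T) - 5)/7 = 5*(-5 + M + T)/7 = -25/7 + 5*M/7 + 5*T/7)
U(s) = -9 + √(s + √(-6/5 + s)) (U(s) = -9 + √(s + √(s - 12/10)) = -9 + √(s + √(s - 12*⅒)) = -9 + √(s + √(s - 6/5)) = -9 + √(s + √(-6/5 + s)))
√(-374 + U(G(6, d))) = √(-374 + (-9 + 5^(¾)*√(√(-6 + 5*(-25/7 + (5/7)*(-1) + (5/7)*6)) + (-25/7 + (5/7)*(-1) + (5/7)*6)*√5)/5)) = √(-374 + (-9 + 5^(¾)*√(√(-6 + 5*(-25/7 - 5/7 + 30/7)) + (-25/7 - 5/7 + 30/7)*√5)/5)) = √(-374 + (-9 + 5^(¾)*√(√(-6 + 5*0) + 0*√5)/5)) = √(-374 + (-9 + 5^(¾)*√(√(-6 + 0) + 0)/5)) = √(-374 + (-9 + 5^(¾)*√(√(-6) + 0)/5)) = √(-374 + (-9 + 5^(¾)*√(I*√6 + 0)/5)) = √(-374 + (-9 + 5^(¾)*√(I*√6)/5)) = √(-374 + (-9 + 5^(¾)*(6^(¼)*√I)/5)) = √(-374 + (-9 + 5^(¾)*6^(¼)*√I/5)) = √(-383 + 5^(¾)*6^(¼)*√I/5)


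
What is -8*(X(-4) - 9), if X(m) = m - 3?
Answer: 128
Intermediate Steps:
X(m) = -3 + m
-8*(X(-4) - 9) = -8*((-3 - 4) - 9) = -8*(-7 - 9) = -8*(-16) = 128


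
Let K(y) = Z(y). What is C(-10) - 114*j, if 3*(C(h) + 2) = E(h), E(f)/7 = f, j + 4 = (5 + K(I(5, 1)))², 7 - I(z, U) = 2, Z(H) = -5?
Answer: 1292/3 ≈ 430.67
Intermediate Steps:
I(z, U) = 5 (I(z, U) = 7 - 1*2 = 7 - 2 = 5)
K(y) = -5
j = -4 (j = -4 + (5 - 5)² = -4 + 0² = -4 + 0 = -4)
E(f) = 7*f
C(h) = -2 + 7*h/3 (C(h) = -2 + (7*h)/3 = -2 + 7*h/3)
C(-10) - 114*j = (-2 + (7/3)*(-10)) - 114*(-4) = (-2 - 70/3) + 456 = -76/3 + 456 = 1292/3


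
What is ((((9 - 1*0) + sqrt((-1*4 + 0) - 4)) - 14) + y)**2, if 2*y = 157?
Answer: 21577/4 + 294*I*sqrt(2) ≈ 5394.3 + 415.78*I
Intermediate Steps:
y = 157/2 (y = (1/2)*157 = 157/2 ≈ 78.500)
((((9 - 1*0) + sqrt((-1*4 + 0) - 4)) - 14) + y)**2 = ((((9 - 1*0) + sqrt((-1*4 + 0) - 4)) - 14) + 157/2)**2 = ((((9 + 0) + sqrt((-4 + 0) - 4)) - 14) + 157/2)**2 = (((9 + sqrt(-4 - 4)) - 14) + 157/2)**2 = (((9 + sqrt(-8)) - 14) + 157/2)**2 = (((9 + 2*I*sqrt(2)) - 14) + 157/2)**2 = ((-5 + 2*I*sqrt(2)) + 157/2)**2 = (147/2 + 2*I*sqrt(2))**2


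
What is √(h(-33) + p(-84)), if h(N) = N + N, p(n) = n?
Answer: 5*I*√6 ≈ 12.247*I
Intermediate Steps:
h(N) = 2*N
√(h(-33) + p(-84)) = √(2*(-33) - 84) = √(-66 - 84) = √(-150) = 5*I*√6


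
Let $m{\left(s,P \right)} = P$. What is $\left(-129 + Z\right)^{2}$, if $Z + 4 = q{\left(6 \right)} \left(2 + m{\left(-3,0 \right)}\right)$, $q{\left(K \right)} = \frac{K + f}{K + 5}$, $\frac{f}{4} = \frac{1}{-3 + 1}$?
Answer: $\frac{2117025}{121} \approx 17496.0$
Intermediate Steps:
$f = -2$ ($f = \frac{4}{-3 + 1} = \frac{4}{-2} = 4 \left(- \frac{1}{2}\right) = -2$)
$q{\left(K \right)} = \frac{-2 + K}{5 + K}$ ($q{\left(K \right)} = \frac{K - 2}{K + 5} = \frac{-2 + K}{5 + K}$)
$Z = - \frac{36}{11}$ ($Z = -4 + \frac{-2 + 6}{5 + 6} \left(2 + 0\right) = -4 + \frac{1}{11} \cdot 4 \cdot 2 = -4 + \frac{4}{11} \cdot 2 = -4 + \frac{8}{11} = - \frac{36}{11} \approx -3.2727$)
$\left(-129 + Z\right)^{2} = \left(-129 - \frac{36}{11}\right)^{2} = \left(- \frac{1455}{11}\right)^{2} = \frac{2117025}{121}$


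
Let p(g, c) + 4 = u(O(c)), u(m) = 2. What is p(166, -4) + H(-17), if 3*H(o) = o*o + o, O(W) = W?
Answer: 266/3 ≈ 88.667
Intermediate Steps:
H(o) = o/3 + o**2/3 (H(o) = (o*o + o)/3 = (o**2 + o)/3 = (o + o**2)/3 = o/3 + o**2/3)
p(g, c) = -2 (p(g, c) = -4 + 2 = -2)
p(166, -4) + H(-17) = -2 + (1/3)*(-17)*(1 - 17) = -2 + (1/3)*(-17)*(-16) = -2 + 272/3 = 266/3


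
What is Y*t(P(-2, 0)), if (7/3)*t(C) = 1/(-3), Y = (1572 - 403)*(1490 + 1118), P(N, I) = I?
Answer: -435536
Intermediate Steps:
Y = 3048752 (Y = 1169*2608 = 3048752)
t(C) = -⅐ (t(C) = 3*(1/(-3))/7 = 3*(1*(-⅓))/7 = (3/7)*(-⅓) = -⅐)
Y*t(P(-2, 0)) = 3048752*(-⅐) = -435536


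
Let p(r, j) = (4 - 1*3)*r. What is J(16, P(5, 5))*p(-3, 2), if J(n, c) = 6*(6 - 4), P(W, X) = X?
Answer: -36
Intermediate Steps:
p(r, j) = r (p(r, j) = (4 - 3)*r = 1*r = r)
J(n, c) = 12 (J(n, c) = 6*2 = 12)
J(16, P(5, 5))*p(-3, 2) = 12*(-3) = -36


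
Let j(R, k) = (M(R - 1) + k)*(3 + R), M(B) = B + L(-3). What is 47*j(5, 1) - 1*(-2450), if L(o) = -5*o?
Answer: 9970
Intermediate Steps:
M(B) = 15 + B (M(B) = B - 5*(-3) = B + 15 = 15 + B)
j(R, k) = (3 + R)*(14 + R + k) (j(R, k) = ((15 + (R - 1)) + k)*(3 + R) = ((15 + (-1 + R)) + k)*(3 + R) = ((14 + R) + k)*(3 + R) = (14 + R + k)*(3 + R) = (3 + R)*(14 + R + k))
47*j(5, 1) - 1*(-2450) = 47*(42 + 5² + 3*1 + 17*5 + 5*1) - 1*(-2450) = 47*(42 + 25 + 3 + 85 + 5) + 2450 = 47*160 + 2450 = 7520 + 2450 = 9970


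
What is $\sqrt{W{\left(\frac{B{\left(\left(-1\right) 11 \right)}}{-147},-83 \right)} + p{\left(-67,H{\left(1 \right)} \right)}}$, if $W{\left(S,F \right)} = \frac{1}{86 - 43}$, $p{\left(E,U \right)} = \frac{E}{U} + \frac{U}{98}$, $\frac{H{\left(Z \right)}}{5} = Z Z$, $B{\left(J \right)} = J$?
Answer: $\frac{3 i \sqrt{13414710}}{3010} \approx 3.6504 i$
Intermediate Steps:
$H{\left(Z \right)} = 5 Z^{2}$ ($H{\left(Z \right)} = 5 Z Z = 5 Z^{2}$)
$p{\left(E,U \right)} = \frac{U}{98} + \frac{E}{U}$ ($p{\left(E,U \right)} = \frac{E}{U} + U \frac{1}{98} = \frac{E}{U} + \frac{U}{98} = \frac{U}{98} + \frac{E}{U}$)
$W{\left(S,F \right)} = \frac{1}{43}$
$\sqrt{W{\left(\frac{B{\left(\left(-1\right) 11 \right)}}{-147},-83 \right)} + p{\left(-67,H{\left(1 \right)} \right)}} = \sqrt{\frac{1}{43} - \left(\frac{67}{5} - \frac{5 \cdot 1^{2}}{98}\right)} = \sqrt{\frac{1}{43} - \left(\frac{67}{5} - \frac{5}{98} \cdot 1\right)} = \sqrt{\frac{1}{43} + \left(\frac{1}{98} \cdot 5 - \frac{67}{5}\right)} = \sqrt{\frac{1}{43} + \left(\frac{5}{98} - \frac{67}{5}\right)} = \sqrt{\frac{1}{43} - \frac{6541}{490}} = \sqrt{- \frac{280773}{21070}} = \frac{3 i \sqrt{13414710}}{3010}$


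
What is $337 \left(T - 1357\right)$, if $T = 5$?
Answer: $-455624$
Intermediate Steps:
$337 \left(T - 1357\right) = 337 \left(5 - 1357\right) = 337 \left(-1352\right) = -455624$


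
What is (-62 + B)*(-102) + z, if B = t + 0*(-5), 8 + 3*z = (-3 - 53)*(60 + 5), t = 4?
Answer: 4700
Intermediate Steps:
z = -1216 (z = -8/3 + ((-3 - 53)*(60 + 5))/3 = -8/3 + (-56*65)/3 = -8/3 + (⅓)*(-3640) = -8/3 - 3640/3 = -1216)
B = 4 (B = 4 + 0*(-5) = 4 + 0 = 4)
(-62 + B)*(-102) + z = (-62 + 4)*(-102) - 1216 = -58*(-102) - 1216 = 5916 - 1216 = 4700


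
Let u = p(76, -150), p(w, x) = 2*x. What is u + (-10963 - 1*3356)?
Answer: -14619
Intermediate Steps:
u = -300 (u = 2*(-150) = -300)
u + (-10963 - 1*3356) = -300 + (-10963 - 1*3356) = -300 + (-10963 - 3356) = -300 - 14319 = -14619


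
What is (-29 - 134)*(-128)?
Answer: 20864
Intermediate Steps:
(-29 - 134)*(-128) = -163*(-128) = 20864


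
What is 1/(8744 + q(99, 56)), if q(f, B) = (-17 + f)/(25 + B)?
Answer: 81/708346 ≈ 0.00011435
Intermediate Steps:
q(f, B) = (-17 + f)/(25 + B)
1/(8744 + q(99, 56)) = 1/(8744 + (-17 + 99)/(25 + 56)) = 1/(8744 + 82/81) = 1/(708346/81) = 81/708346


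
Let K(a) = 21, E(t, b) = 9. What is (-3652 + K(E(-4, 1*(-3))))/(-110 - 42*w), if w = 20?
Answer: 3631/950 ≈ 3.8221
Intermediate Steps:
(-3652 + K(E(-4, 1*(-3))))/(-110 - 42*w) = (-3652 + 21)/(-110 - 42*20) = -3631/(-110 - 840) = -3631/(-950) = -3631*(-1/950) = 3631/950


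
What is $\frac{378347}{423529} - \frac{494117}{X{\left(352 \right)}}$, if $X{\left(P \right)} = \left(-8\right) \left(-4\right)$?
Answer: $- \frac{11013724831}{713312} \approx -15440.0$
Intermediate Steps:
$X{\left(P \right)} = 32$
$\frac{378347}{423529} - \frac{494117}{X{\left(352 \right)}} = \frac{378347}{423529} - \frac{494117}{32} = 378347 \cdot \frac{1}{423529} - \frac{494117}{32} = \frac{19913}{22291} - \frac{494117}{32} = - \frac{11013724831}{713312}$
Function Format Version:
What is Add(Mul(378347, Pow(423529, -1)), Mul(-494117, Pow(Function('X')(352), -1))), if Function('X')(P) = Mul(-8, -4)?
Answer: Rational(-11013724831, 713312) ≈ -15440.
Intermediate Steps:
Function('X')(P) = 32
Add(Mul(378347, Pow(423529, -1)), Mul(-494117, Pow(Function('X')(352), -1))) = Add(Mul(378347, Pow(423529, -1)), Mul(-494117, Pow(32, -1))) = Add(Mul(378347, Rational(1, 423529)), Mul(-494117, Rational(1, 32))) = Add(Rational(19913, 22291), Rational(-494117, 32)) = Rational(-11013724831, 713312)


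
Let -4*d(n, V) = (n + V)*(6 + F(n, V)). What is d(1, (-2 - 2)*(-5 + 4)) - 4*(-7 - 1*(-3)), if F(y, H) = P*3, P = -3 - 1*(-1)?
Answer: 16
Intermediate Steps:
P = -2 (P = -3 + 1 = -2)
F(y, H) = -6 (F(y, H) = -2*3 = -6)
d(n, V) = 0 (d(n, V) = -(n + V)*(6 - 6)/4 = -(V + n)*0/4 = -¼*0 = 0)
d(1, (-2 - 2)*(-5 + 4)) - 4*(-7 - 1*(-3)) = 0 - 4*(-7 - 1*(-3)) = 0 - 4*(-7 + 3) = 0 - 4*(-4) = 0 + 16 = 16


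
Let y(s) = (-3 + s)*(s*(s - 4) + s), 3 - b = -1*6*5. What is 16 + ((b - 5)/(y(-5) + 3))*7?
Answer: 4876/317 ≈ 15.382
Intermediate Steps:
b = 33 (b = 3 - (-1*6)*5 = 3 - (-6)*5 = 3 - 1*(-30) = 3 + 30 = 33)
y(s) = (-3 + s)*(s + s*(-4 + s)) (y(s) = (-3 + s)*(s*(-4 + s) + s) = (-3 + s)*(s + s*(-4 + s)))
16 + ((b - 5)/(y(-5) + 3))*7 = 16 + ((33 - 5)/(-5*(9 + (-5)² - 6*(-5)) + 3))*7 = 16 + (28/(-5*(9 + 25 + 30) + 3))*7 = 16 + (28/(-5*64 + 3))*7 = 16 + (28/(-320 + 3))*7 = 16 + (28/(-317))*7 = 16 + (28*(-1/317))*7 = 16 - 28/317*7 = 16 - 196/317 = 4876/317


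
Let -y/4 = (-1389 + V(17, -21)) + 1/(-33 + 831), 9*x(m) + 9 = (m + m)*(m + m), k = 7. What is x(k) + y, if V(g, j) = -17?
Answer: 6756793/1197 ≈ 5644.8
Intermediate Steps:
x(m) = -1 + 4*m**2/9 (x(m) = -1 + ((m + m)*(m + m))/9 = -1 + ((2*m)*(2*m))/9 = -1 + (4*m**2)/9 = -1 + 4*m**2/9)
y = 2243974/399 (y = -4*((-1389 - 17) + 1/(-33 + 831)) = -4*(-1406 + 1/798) = -4*(-1121987/798) = 2243974/399 ≈ 5624.0)
x(k) + y = (-1 + (4/9)*7**2) + 2243974/399 = (-1 + (4/9)*49) + 2243974/399 = (-1 + 196/9) + 2243974/399 = 187/9 + 2243974/399 = 6756793/1197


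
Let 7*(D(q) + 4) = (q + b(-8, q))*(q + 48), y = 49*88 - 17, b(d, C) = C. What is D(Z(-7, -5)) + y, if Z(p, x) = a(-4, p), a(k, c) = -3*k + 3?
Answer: 4561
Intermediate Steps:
a(k, c) = 3 - 3*k
y = 4295 (y = 4312 - 17 = 4295)
Z(p, x) = 15 (Z(p, x) = 3 - 3*(-4) = 3 + 12 = 15)
D(q) = -4 + 2*q*(48 + q)/7 (D(q) = -4 + ((q + q)*(q + 48))/7 = -4 + ((2*q)*(48 + q))/7 = -4 + (2*q*(48 + q))/7 = -4 + 2*q*(48 + q)/7)
D(Z(-7, -5)) + y = (-4 + (2/7)*15² + (96/7)*15) + 4295 = (-4 + (2/7)*225 + 1440/7) + 4295 = (-4 + 450/7 + 1440/7) + 4295 = 266 + 4295 = 4561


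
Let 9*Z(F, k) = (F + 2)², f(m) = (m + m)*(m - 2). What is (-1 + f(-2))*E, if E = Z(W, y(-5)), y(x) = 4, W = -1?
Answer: 5/3 ≈ 1.6667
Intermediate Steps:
f(m) = 2*m*(-2 + m) (f(m) = (2*m)*(-2 + m) = 2*m*(-2 + m))
Z(F, k) = (2 + F)²/9 (Z(F, k) = (F + 2)²/9 = (2 + F)²/9)
E = ⅑ (E = (2 - 1)²/9 = (⅑)*1² = (⅑)*1 = ⅑ ≈ 0.11111)
(-1 + f(-2))*E = (-1 + 2*(-2)*(-2 - 2))*(⅑) = (-1 + 2*(-2)*(-4))*(⅑) = (-1 + 16)*(⅑) = 15*(⅑) = 5/3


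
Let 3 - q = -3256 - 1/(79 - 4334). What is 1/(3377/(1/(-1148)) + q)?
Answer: -4255/16481899936 ≈ -2.5816e-7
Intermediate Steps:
q = 13867044/4255 (q = 3 - (-3256 - 1/(79 - 4334)) = 3 - (-3256 - 1/(-4255)) = 3 - (-3256 - 1*(-1/4255)) = 3 - (-3256 + 1/4255) = 3 - 1*(-13854279/4255) = 3 + 13854279/4255 = 13867044/4255 ≈ 3259.0)
1/(3377/(1/(-1148)) + q) = 1/(3377/(1/(-1148)) + 13867044/4255) = 1/(3377/(-1/1148) + 13867044/4255) = 1/(3377*(-1148) + 13867044/4255) = 1/(-3876796 + 13867044/4255) = 1/(-16481899936/4255) = -4255/16481899936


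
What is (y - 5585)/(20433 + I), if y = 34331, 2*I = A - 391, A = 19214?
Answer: 57492/59689 ≈ 0.96319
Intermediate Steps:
I = 18823/2 (I = (19214 - 391)/2 = (½)*18823 = 18823/2 ≈ 9411.5)
(y - 5585)/(20433 + I) = (34331 - 5585)/(20433 + 18823/2) = 28746/(59689/2) = 28746*(2/59689) = 57492/59689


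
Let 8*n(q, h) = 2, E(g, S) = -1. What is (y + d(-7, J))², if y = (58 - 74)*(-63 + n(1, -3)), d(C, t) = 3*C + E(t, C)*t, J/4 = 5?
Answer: 927369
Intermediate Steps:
J = 20 (J = 4*5 = 20)
n(q, h) = ¼ (n(q, h) = (⅛)*2 = ¼)
d(C, t) = -t + 3*C (d(C, t) = 3*C - t = -t + 3*C)
y = 1004 (y = (58 - 74)*(-63 + ¼) = -16*(-251/4) = 1004)
(y + d(-7, J))² = (1004 + (-1*20 + 3*(-7)))² = (1004 + (-20 - 21))² = (1004 - 41)² = 963² = 927369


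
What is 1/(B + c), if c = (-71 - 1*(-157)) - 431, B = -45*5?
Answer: -1/570 ≈ -0.0017544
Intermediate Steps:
B = -225
c = -345 (c = (-71 + 157) - 431 = 86 - 431 = -345)
1/(B + c) = 1/(-225 - 345) = 1/(-570) = -1/570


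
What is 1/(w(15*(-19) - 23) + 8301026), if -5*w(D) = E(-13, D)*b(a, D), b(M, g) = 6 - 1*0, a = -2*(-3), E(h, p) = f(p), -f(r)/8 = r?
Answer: 5/41490346 ≈ 1.2051e-7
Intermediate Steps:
f(r) = -8*r
E(h, p) = -8*p
a = 6
b(M, g) = 6 (b(M, g) = 6 + 0 = 6)
w(D) = 48*D/5 (w(D) = -(-8*D)*6/5 = -(-48)*D/5 = 48*D/5)
1/(w(15*(-19) - 23) + 8301026) = 1/(48*(15*(-19) - 23)/5 + 8301026) = 1/(48*(-285 - 23)/5 + 8301026) = 1/((48/5)*(-308) + 8301026) = 1/(-14784/5 + 8301026) = 1/(41490346/5) = 5/41490346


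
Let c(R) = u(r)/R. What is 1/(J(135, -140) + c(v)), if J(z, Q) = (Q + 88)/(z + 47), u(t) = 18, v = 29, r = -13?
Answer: 203/68 ≈ 2.9853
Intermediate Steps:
c(R) = 18/R
J(z, Q) = (88 + Q)/(47 + z)
1/(J(135, -140) + c(v)) = 1/((88 - 140)/(47 + 135) + 18/29) = 1/(-52/182 + 18*(1/29)) = 1/((1/182)*(-52) + 18/29) = 1/(-2/7 + 18/29) = 1/(68/203) = 203/68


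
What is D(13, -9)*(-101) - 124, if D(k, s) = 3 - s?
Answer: -1336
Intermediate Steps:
D(13, -9)*(-101) - 124 = (3 - 1*(-9))*(-101) - 124 = (3 + 9)*(-101) - 124 = 12*(-101) - 124 = -1212 - 124 = -1336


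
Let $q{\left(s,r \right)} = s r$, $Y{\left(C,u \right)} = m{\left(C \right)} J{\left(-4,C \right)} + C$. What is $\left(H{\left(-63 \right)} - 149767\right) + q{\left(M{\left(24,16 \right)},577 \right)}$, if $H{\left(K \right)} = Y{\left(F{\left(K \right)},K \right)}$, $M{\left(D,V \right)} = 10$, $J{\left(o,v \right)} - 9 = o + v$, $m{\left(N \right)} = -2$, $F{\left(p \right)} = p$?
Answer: $-143944$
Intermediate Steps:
$J{\left(o,v \right)} = 9 + o + v$ ($J{\left(o,v \right)} = 9 + \left(o + v\right) = 9 + o + v$)
$Y{\left(C,u \right)} = -10 - C$ ($Y{\left(C,u \right)} = - 2 \left(9 - 4 + C\right) + C = - 2 \left(5 + C\right) + C = \left(-10 - 2 C\right) + C = -10 - C$)
$H{\left(K \right)} = -10 - K$
$q{\left(s,r \right)} = r s$
$\left(H{\left(-63 \right)} - 149767\right) + q{\left(M{\left(24,16 \right)},577 \right)} = \left(\left(-10 - -63\right) - 149767\right) + 577 \cdot 10 = \left(\left(-10 + 63\right) - 149767\right) + 5770 = \left(53 - 149767\right) + 5770 = -149714 + 5770 = -143944$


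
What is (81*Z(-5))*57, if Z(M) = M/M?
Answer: 4617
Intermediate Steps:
Z(M) = 1
(81*Z(-5))*57 = (81*1)*57 = 81*57 = 4617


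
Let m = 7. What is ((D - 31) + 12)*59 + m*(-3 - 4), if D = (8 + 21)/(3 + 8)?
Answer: -11159/11 ≈ -1014.5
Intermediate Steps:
D = 29/11 ≈ 2.6364
((D - 31) + 12)*59 + m*(-3 - 4) = ((29/11 - 31) + 12)*59 + 7*(-3 - 4) = (-312/11 + 12)*59 + 7*(-7) = -180/11*59 - 49 = -10620/11 - 49 = -11159/11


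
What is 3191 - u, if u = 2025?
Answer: 1166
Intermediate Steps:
3191 - u = 3191 - 1*2025 = 3191 - 2025 = 1166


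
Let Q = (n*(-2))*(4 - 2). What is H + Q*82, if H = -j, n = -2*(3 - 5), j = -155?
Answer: -1157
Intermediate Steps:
n = 4 (n = -2*(-2) = 4)
H = 155 (H = -1*(-155) = 155)
Q = -16 (Q = (4*(-2))*(4 - 2) = -8*2 = -16)
H + Q*82 = 155 - 16*82 = 155 - 1312 = -1157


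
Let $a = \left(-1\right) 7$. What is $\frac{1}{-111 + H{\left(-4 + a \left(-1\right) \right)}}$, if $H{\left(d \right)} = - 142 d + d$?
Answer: $- \frac{1}{534} \approx -0.0018727$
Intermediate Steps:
$a = -7$
$H{\left(d \right)} = - 141 d$
$\frac{1}{-111 + H{\left(-4 + a \left(-1\right) \right)}} = \frac{1}{-111 - 141 \left(-4 - -7\right)} = \frac{1}{-111 - 141 \left(-4 + 7\right)} = \frac{1}{-111 - 423} = \frac{1}{-534} = - \frac{1}{534}$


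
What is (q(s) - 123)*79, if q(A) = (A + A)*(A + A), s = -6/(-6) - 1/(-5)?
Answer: -231549/25 ≈ -9262.0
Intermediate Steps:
s = 6/5 (s = -6*(-⅙) - 1*(-⅕) = 1 + ⅕ = 6/5 ≈ 1.2000)
q(A) = 4*A² (q(A) = (2*A)*(2*A) = 4*A²)
(q(s) - 123)*79 = (4*(6/5)² - 123)*79 = (4*(36/25) - 123)*79 = (144/25 - 123)*79 = -2931/25*79 = -231549/25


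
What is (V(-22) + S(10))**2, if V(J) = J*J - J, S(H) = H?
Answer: 266256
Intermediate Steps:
V(J) = J**2 - J
(V(-22) + S(10))**2 = (-22*(-1 - 22) + 10)**2 = (-22*(-23) + 10)**2 = (506 + 10)**2 = 516**2 = 266256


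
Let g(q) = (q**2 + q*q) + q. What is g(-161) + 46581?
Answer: 98262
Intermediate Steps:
g(q) = q + 2*q**2 (g(q) = (q**2 + q**2) + q = 2*q**2 + q = q + 2*q**2)
g(-161) + 46581 = -161*(1 + 2*(-161)) + 46581 = -161*(1 - 322) + 46581 = -161*(-321) + 46581 = 51681 + 46581 = 98262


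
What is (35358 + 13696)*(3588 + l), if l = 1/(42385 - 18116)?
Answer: 4271483644342/24269 ≈ 1.7601e+8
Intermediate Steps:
l = 1/24269 ≈ 4.1205e-5
(35358 + 13696)*(3588 + l) = (35358 + 13696)*(3588 + 1/24269) = 49054*(87077173/24269) = 4271483644342/24269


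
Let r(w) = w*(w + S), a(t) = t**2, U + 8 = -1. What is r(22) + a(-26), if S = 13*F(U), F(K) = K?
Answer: -1414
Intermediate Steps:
U = -9 (U = -8 - 1 = -9)
S = -117 (S = 13*(-9) = -117)
r(w) = w*(-117 + w) (r(w) = w*(w - 117) = w*(-117 + w))
r(22) + a(-26) = 22*(-117 + 22) + (-26)**2 = 22*(-95) + 676 = -2090 + 676 = -1414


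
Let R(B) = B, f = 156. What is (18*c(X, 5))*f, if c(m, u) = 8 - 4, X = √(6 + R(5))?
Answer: 11232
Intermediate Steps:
X = √11 (X = √(6 + 5) = √11 ≈ 3.3166)
c(m, u) = 4
(18*c(X, 5))*f = (18*4)*156 = 72*156 = 11232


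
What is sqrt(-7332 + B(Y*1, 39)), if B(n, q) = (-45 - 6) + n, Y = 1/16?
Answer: I*sqrt(118127)/4 ≈ 85.924*I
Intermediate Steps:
Y = 1/16 ≈ 0.062500
B(n, q) = -51 + n
sqrt(-7332 + B(Y*1, 39)) = sqrt(-7332 + (-51 + (1/16)*1)) = sqrt(-7332 + (-51 + 1/16)) = sqrt(-7332 - 815/16) = sqrt(-118127/16) = I*sqrt(118127)/4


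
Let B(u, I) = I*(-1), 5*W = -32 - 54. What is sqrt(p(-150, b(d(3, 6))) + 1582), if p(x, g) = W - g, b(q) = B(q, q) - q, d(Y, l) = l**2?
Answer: 2*sqrt(10230)/5 ≈ 40.457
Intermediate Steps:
W = -86/5 (W = (-32 - 54)/5 = (1/5)*(-86) = -86/5 ≈ -17.200)
B(u, I) = -I
b(q) = -2*q (b(q) = -q - q = -2*q)
p(x, g) = -86/5 - g
sqrt(p(-150, b(d(3, 6))) + 1582) = sqrt((-86/5 - (-2)*6**2) + 1582) = sqrt((-86/5 - (-2)*36) + 1582) = sqrt((-86/5 - 1*(-72)) + 1582) = sqrt((-86/5 + 72) + 1582) = sqrt(274/5 + 1582) = sqrt(8184/5) = 2*sqrt(10230)/5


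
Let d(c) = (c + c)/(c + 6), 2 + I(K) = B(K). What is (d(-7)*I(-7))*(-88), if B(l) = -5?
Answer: 8624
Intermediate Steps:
I(K) = -7 (I(K) = -2 - 5 = -7)
d(c) = 2*c/(6 + c) (d(c) = (2*c)/(6 + c) = 2*c/(6 + c))
(d(-7)*I(-7))*(-88) = ((2*(-7)/(6 - 7))*(-7))*(-88) = ((2*(-7)/(-1))*(-7))*(-88) = ((2*(-7)*(-1))*(-7))*(-88) = (14*(-7))*(-88) = -98*(-88) = 8624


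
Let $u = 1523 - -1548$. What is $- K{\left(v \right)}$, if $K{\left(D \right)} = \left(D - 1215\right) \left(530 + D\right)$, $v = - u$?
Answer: $-10890726$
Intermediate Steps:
$u = 3071$ ($u = 1523 + 1548 = 3071$)
$v = -3071$ ($v = \left(-1\right) 3071 = -3071$)
$K{\left(D \right)} = \left(-1215 + D\right) \left(530 + D\right)$
$- K{\left(v \right)} = - (-643950 + \left(-3071\right)^{2} - -2103635) = - (-643950 + 9431041 + 2103635) = \left(-1\right) 10890726 = -10890726$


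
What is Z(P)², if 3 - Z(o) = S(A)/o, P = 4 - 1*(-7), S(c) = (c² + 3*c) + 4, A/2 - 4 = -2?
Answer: 1/121 ≈ 0.0082645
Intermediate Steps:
A = 4 (A = 8 + 2*(-2) = 8 - 4 = 4)
S(c) = 4 + c² + 3*c
P = 11 (P = 4 + 7 = 11)
Z(o) = 3 - 32/o (Z(o) = 3 - (4 + 4² + 3*4)/o = 3 - (4 + 16 + 12)/o = 3 - 32/o)
Z(P)² = (3 - 32/11)² = (1/11)² = 1/121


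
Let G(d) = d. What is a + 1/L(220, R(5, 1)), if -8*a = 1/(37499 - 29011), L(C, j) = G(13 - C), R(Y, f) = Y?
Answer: -68111/14056128 ≈ -0.0048456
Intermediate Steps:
L(C, j) = 13 - C
a = -1/67904 (a = -1/(8*(37499 - 29011)) = -1/8/8488 = -1/8*1/8488 = -1/67904 ≈ -1.4727e-5)
a + 1/L(220, R(5, 1)) = -1/67904 + 1/(13 - 1*220) = -1/67904 + 1/(13 - 220) = -1/67904 + 1/(-207) = -1/67904 - 1/207 = -68111/14056128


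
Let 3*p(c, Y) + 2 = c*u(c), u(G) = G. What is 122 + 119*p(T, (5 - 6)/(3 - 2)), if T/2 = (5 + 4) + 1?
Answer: 47728/3 ≈ 15909.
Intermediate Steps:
T = 20 (T = 2*((5 + 4) + 1) = 2*(9 + 1) = 2*10 = 20)
p(c, Y) = -⅔ + c²/3 (p(c, Y) = -⅔ + (c*c)/3 = -⅔ + c²/3)
122 + 119*p(T, (5 - 6)/(3 - 2)) = 122 + 119*(-⅔ + (⅓)*20²) = 122 + 119*(-⅔ + (⅓)*400) = 122 + 119*(-⅔ + 400/3) = 122 + 119*(398/3) = 122 + 47362/3 = 47728/3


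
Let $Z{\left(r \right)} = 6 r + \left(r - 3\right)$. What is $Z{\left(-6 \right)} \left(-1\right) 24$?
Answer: $1080$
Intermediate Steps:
$Z{\left(r \right)} = -3 + 7 r$ ($Z{\left(r \right)} = 6 r + \left(r - 3\right) = 6 r + \left(-3 + r\right) = -3 + 7 r$)
$Z{\left(-6 \right)} \left(-1\right) 24 = \left(-3 + 7 \left(-6\right)\right) \left(-1\right) 24 = \left(-3 - 42\right) \left(-1\right) 24 = \left(-45\right) \left(-1\right) 24 = 45 \cdot 24 = 1080$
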